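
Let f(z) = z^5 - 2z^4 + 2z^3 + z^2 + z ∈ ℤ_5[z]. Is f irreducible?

No

Check for roots in ℤ_5: f(0) = 0 → root; f(1) = 3; f(2) = 2; f(3) = 2; f(4) = 0 → root.
f(0) = 0, so (z) divides f(z); f is reducible.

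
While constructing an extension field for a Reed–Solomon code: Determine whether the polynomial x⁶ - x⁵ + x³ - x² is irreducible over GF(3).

Write h(x) = x⁶ - x⁵ + x³ - x².
Check for roots in GF(3): h(0) = 0 → root; h(1) = 0 → root; h(2) = 0 → root.
h(0) = 0, so (x) divides h(x); h is reducible.

No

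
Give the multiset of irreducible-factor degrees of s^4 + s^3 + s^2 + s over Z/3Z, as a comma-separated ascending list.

Write g(s) = s^4 + s^3 + s^2 + s.
Roots in Z/3Z: g(0) = 0 → root; g(1) = 1; g(2) = 0 → root.
Linear factors from roots: (s), (s + 1).
Complete factorization: g(s) = (s)·(s + 1)·(s^2 + 1).
Factor degrees with multiplicity: 1 + 1 + 2 = 4.

1, 1, 2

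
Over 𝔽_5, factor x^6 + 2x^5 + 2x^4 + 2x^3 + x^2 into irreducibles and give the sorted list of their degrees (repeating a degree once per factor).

Write h(x) = x^6 + 2x^5 + 2x^4 + 2x^3 + x^2.
Roots in 𝔽_5: h(0) = 0 → root; h(1) = 3; h(2) = 0 → root; h(3) = 0 → root; h(4) = 0 → root.
Linear factors from roots: (x), (x - 2), (x + 2), (x + 1).
Complete factorization: h(x) = (x + 2)·(x - 2)·(x)^2·(x + 1)^2.
Factor degrees with multiplicity: 1 + 1 + 1 + 1 + 1 + 1 = 6.

1, 1, 1, 1, 1, 1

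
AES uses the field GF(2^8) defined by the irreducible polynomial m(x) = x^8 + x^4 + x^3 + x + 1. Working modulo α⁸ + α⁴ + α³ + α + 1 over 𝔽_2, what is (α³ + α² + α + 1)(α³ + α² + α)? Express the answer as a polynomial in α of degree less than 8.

Multiply in 𝔽_2[α]: (α³ + α² + α + 1)·(α³ + α² + α) = α⁶ + α⁴ + α³ + α.
Reduced: α⁶ + α⁴ + α³ + α.

α^6 + α^4 + α^3 + α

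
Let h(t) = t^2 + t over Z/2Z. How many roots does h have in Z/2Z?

2

Evaluate at each of the 2 elements of Z/2Z:
h(0) = 0 → root; h(1) = 0 → root.
Roots: {0, 1}.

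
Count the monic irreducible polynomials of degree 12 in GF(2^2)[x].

x^(4^12) − x is the product of all monic irreducibles of degree dividing 12; Möbius inversion gives N = (1/12) Σ μ(12/d)·4^d.
Divisors of 12: 1, 2, 3, 4, 6, 12; μ(12/d) for each: 0, 1, 0, -1, -1, 1.
Σ = 4^2 − 4^4 − 4^6 + 4^12 = 16772880.
N = 16772880/12 = 1397740.

1397740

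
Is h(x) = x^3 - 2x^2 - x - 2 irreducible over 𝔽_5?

Check for roots in 𝔽_5: h(0) = 3; h(1) = 1; h(2) = 1; h(3) = 4; h(4) = 1.
No roots. A degree-3 polynomial over a field with no linear factor is irreducible.

Yes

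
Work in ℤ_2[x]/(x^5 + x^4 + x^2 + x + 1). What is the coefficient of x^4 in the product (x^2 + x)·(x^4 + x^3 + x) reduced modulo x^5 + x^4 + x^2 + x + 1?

0

Multiply in ℤ_2[x]: (x^2 + x)·(x^4 + x^3 + x) = x^6 + x^4 + x^3 + x^2.
Reduce using x^5 ≡ x^4 + x^2 + x + 1 (mod x^5 + x^4 + x^2 + x + 1).
Reduced: x^2 + 1.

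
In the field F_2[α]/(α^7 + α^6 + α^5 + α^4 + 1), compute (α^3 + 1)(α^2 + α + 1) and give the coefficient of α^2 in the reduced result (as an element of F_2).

1

Multiply in F_2[α]: (α^3 + 1)·(α^2 + α + 1) = α^5 + α^4 + α^3 + α^2 + α + 1.
Reduced: α^5 + α^4 + α^3 + α^2 + α + 1.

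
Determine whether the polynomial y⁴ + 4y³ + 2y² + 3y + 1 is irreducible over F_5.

Write g(y) = y⁴ + 4y³ + 2y² + 3y + 1.
Check for roots in F_5: g(0) = 1; g(1) = 1; g(2) = 3; g(3) = 2; g(4) = 2.
No roots, so no linear factors.
Degree-2 irreducible divisors: test the 10 monic irreducibles of degree 2 over GF(5).
None of them divide g (all give nonzero remainder).
No irreducible factor of degree ≤ 2 exists, so g is irreducible over GF(5).

Yes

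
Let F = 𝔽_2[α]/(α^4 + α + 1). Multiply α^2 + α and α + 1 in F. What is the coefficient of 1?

0

Multiply in 𝔽_2[α]: (α^2 + α)·(α + 1) = α^3 + α.
Reduced: α^3 + α.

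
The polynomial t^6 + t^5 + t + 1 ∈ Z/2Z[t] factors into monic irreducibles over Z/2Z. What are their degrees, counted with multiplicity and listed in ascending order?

1, 1, 4

Write f(t) = t^6 + t^5 + t + 1.
Roots in Z/2Z: f(0) = 1; f(1) = 0 → root.
Linear factors from roots: (t + 1).
Complete factorization: f(t) = (t + 1)^2·(t^4 + t^3 + t^2 + t + 1).
Factor degrees with multiplicity: 1 + 1 + 4 = 6.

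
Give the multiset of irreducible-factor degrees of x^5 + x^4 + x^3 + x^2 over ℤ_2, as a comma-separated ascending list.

Write f(x) = x^5 + x^4 + x^3 + x^2.
Roots in ℤ_2: f(0) = 0 → root; f(1) = 0 → root.
Linear factors from roots: (x), (x + 1).
Complete factorization: f(x) = (x)^2·(x + 1)^3.
Factor degrees with multiplicity: 1 + 1 + 1 + 1 + 1 = 5.

1, 1, 1, 1, 1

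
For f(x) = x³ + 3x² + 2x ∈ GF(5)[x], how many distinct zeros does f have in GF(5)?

3

Evaluate at each of the 5 elements of GF(5):
f(0) = 0 → root; f(1) = 1; f(2) = 4; f(3) = 0 → root; f(4) = 0 → root.
Roots: {0, 3, 4}.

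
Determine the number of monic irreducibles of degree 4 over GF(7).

By the necklace-counting formula, N_7(4) = (1/4) Σ_{d|4} μ(4/d)·7^d.
Divisors of 4: 1, 2, 4; μ(4/d) for each: 0, -1, 1.
Σ = − 7^2 + 7^4 = 2352.
N = 2352/4 = 588.

588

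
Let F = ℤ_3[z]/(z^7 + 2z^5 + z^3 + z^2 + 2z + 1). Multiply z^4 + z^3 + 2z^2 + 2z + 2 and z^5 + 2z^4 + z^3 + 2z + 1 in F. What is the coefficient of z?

Multiply in ℤ_3[z]: (z^4 + z^3 + 2z^2 + 2z + 2)·(z^5 + 2z^4 + z^3 + 2z + 1) = z^9 + 2z^7 + z^6 + z^5 + z^3 + 2.
Reduce using z^7 ≡ z^5 + 2z^3 + 2z^2 + z + 2 (mod z^7 + 2z^5 + z^3 + z^2 + 2z + 1).
Reduced: z^6 + 2z^4 + 2z^3 + 2z^2 + 2.

0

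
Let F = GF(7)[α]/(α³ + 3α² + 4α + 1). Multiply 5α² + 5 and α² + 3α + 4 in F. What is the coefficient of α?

3

Multiply in GF(7)[α]: (5α² + 5)·(α² + 3α + 4) = 5α⁴ + α³ + 4α² + α + 6.
Reduce using α³ ≡ 4α² + 3α + 6 (mod α³ + 3α² + 4α + 1).
Reduced: 5α² + 3α + 6.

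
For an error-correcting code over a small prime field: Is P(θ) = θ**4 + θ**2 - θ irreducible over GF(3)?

Check for roots in GF(3): P(0) = 0 → root; P(1) = 1; P(2) = 0 → root.
P(0) = 0, so (θ) divides P(θ); P is reducible.

No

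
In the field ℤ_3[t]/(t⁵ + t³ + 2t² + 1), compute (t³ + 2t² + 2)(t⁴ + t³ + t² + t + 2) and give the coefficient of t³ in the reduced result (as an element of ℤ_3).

1

Multiply in ℤ_3[t]: (t³ + 2t² + 2)·(t⁴ + t³ + t² + t + 2) = t⁷ + 2t⁴ + 2t + 1.
Reduce using t⁵ ≡ 2t³ + t² + 2 (mod t⁵ + t³ + 2t² + 1).
Reduced: t³ + t² + 2t + 2.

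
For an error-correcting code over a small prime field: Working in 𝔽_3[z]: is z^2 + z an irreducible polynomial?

No

Write m(z) = z^2 + z.
Check for roots in 𝔽_3: m(0) = 0 → root; m(1) = 2; m(2) = 0 → root.
m(0) = 0, so (z) divides m(z); m is reducible.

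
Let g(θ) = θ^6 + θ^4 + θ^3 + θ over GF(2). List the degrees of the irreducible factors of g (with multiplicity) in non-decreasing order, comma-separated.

Roots in GF(2): g(0) = 0 → root; g(1) = 0 → root.
Linear factors from roots: (θ), (θ + 1).
Complete factorization: g(θ) = (θ)·(θ + 1)^3·(θ^2 + θ + 1).
Factor degrees with multiplicity: 1 + 1 + 1 + 1 + 2 = 6.

1, 1, 1, 1, 2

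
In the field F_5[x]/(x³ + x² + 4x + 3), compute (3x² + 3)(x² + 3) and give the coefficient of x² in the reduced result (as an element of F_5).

Multiply in F_5[x]: (3x² + 3)·(x² + 3) = 3x⁴ + 2x² + 4.
Reduce using x³ ≡ 4x² + x + 2 (mod x³ + x² + 4x + 3).
Reduced: 3x² + 3x + 3.

3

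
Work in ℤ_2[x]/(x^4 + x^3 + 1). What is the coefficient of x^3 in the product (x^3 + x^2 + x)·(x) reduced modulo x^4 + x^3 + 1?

0

Multiply in ℤ_2[x]: (x^3 + x^2 + x)·(x) = x^4 + x^3 + x^2.
Reduce using x^4 ≡ x^3 + 1 (mod x^4 + x^3 + 1).
Reduced: x^2 + 1.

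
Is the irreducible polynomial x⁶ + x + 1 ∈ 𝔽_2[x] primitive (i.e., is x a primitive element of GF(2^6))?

Yes

Write f(x) = x⁶ + x + 1.
|GF(2^6)^×| = 2^6 − 1 = 63. Prime factorization: 63 = 3^2·7.
f is primitive ⇔ x has order 63 in GF(2)[x]/(f), i.e. x^(63/q) ≠ 1 for each prime q | 63.
x^(21) mod f = x⁵ + x⁴ + x³ + x + 1.
x^(9) mod f = x⁴ + x³.
None equal 1, so x has full order 63; f is primitive.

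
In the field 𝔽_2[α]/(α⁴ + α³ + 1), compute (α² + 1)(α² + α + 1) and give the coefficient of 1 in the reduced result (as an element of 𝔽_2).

0

Multiply in 𝔽_2[α]: (α² + 1)·(α² + α + 1) = α⁴ + α³ + α + 1.
Reduce using α⁴ ≡ α³ + 1 (mod α⁴ + α³ + 1).
Reduced: α.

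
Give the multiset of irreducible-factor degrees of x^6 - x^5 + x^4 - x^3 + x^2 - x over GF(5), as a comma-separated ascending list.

1, 1, 2, 2

Write g(x) = x^6 - x^5 + x^4 - x^3 + x^2 - x.
Roots in GF(5): g(0) = 0 → root; g(1) = 0 → root; g(2) = 2; g(3) = 1; g(4) = 1.
Linear factors from roots: (x), (x - 1).
Complete factorization: g(x) = (x)·(x - 1)·(x^2 + x + 1)·(x^2 - x + 1).
Factor degrees with multiplicity: 1 + 1 + 2 + 2 = 6.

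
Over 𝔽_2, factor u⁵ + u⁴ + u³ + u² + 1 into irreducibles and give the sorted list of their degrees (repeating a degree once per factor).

Write g(u) = u⁵ + u⁴ + u³ + u² + 1.
Roots in 𝔽_2: g(0) = 1; g(1) = 1.
Complete factorization: g(u) = (u⁵ + u⁴ + u³ + u² + 1).
Factor degrees with multiplicity: 5 = 5.

5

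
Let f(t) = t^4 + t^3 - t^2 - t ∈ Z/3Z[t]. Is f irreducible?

No

Check for roots in Z/3Z: f(0) = 0 → root; f(1) = 0 → root; f(2) = 0 → root.
f(0) = 0, so (t) divides f(t); f is reducible.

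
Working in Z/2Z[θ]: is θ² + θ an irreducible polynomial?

Write P(θ) = θ² + θ.
Check for roots in Z/2Z: P(0) = 0 → root; P(1) = 0 → root.
P(0) = 0, so (θ) divides P(θ); P is reducible.

No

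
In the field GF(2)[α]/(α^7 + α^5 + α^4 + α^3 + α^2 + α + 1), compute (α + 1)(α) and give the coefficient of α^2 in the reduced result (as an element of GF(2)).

1

Multiply in GF(2)[α]: (α + 1)·(α) = α^2 + α.
Reduced: α^2 + α.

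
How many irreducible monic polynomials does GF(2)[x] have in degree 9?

The number of monic irreducibles of degree 9 over GF(2) is (1/9)·Σ_{d∣9} μ(9/d) 2^d.
Divisors of 9: 1, 3, 9; μ(9/d) for each: 0, -1, 1.
Σ = − 2^3 + 2^9 = 504.
N = 504/9 = 56.

56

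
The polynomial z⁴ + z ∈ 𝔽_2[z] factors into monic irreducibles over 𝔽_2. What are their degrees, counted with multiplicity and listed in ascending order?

Write g(z) = z⁴ + z.
Roots in 𝔽_2: g(0) = 0 → root; g(1) = 0 → root.
Linear factors from roots: (z), (z + 1).
Complete factorization: g(z) = (z)·(z + 1)·(z² + z + 1).
Factor degrees with multiplicity: 1 + 1 + 2 = 4.

1, 1, 2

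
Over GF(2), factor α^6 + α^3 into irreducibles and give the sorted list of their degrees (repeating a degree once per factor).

1, 1, 1, 1, 2

Write g(α) = α^6 + α^3.
Roots in GF(2): g(0) = 0 → root; g(1) = 0 → root.
Linear factors from roots: (α), (α + 1).
Complete factorization: g(α) = (α + 1)·(α)^3·(α^2 + α + 1).
Factor degrees with multiplicity: 1 + 1 + 1 + 1 + 2 = 6.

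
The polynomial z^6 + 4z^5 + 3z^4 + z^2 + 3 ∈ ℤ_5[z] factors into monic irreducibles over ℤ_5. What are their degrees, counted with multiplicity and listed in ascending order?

Write h(z) = z^6 + 4z^5 + 3z^4 + z^2 + 3.
Roots in ℤ_5: h(0) = 3; h(1) = 2; h(2) = 2; h(3) = 1; h(4) = 4.
Complete factorization: h(z) = (z^6 + 4z^5 + 3z^4 + z^2 + 3).
Factor degrees with multiplicity: 6 = 6.

6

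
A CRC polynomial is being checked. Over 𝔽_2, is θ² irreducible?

Write g(θ) = θ².
Check for roots in 𝔽_2: g(0) = 0 → root; g(1) = 1.
g(0) = 0, so (θ) divides g(θ); g is reducible.

No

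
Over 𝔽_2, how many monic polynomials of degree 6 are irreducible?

9

By the necklace-counting formula, N_2(6) = (1/6) Σ_{d|6} μ(6/d)·2^d.
Divisors of 6: 1, 2, 3, 6; μ(6/d) for each: 1, -1, -1, 1.
Σ = 2^1 − 2^2 − 2^3 + 2^6 = 54.
N = 54/6 = 9.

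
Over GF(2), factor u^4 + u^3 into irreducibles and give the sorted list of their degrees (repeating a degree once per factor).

1, 1, 1, 1

Write g(u) = u^4 + u^3.
Roots in GF(2): g(0) = 0 → root; g(1) = 0 → root.
Linear factors from roots: (u), (u + 1).
Complete factorization: g(u) = (u + 1)·(u)^3.
Factor degrees with multiplicity: 1 + 1 + 1 + 1 = 4.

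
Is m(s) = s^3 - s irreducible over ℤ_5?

No

Check for roots in ℤ_5: m(0) = 0 → root; m(1) = 0 → root; m(2) = 1; m(3) = 4; m(4) = 0 → root.
m(0) = 0, so (s) divides m(s); m is reducible.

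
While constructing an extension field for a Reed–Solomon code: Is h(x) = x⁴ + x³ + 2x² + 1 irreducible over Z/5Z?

Check for roots in Z/5Z: h(0) = 1; h(1) = 0 → root; h(2) = 3; h(3) = 2; h(4) = 3.
h(1) = 0, so (x − 1) divides h(x); h is reducible.

No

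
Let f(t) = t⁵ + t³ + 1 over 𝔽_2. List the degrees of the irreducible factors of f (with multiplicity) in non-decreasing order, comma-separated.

Roots in 𝔽_2: f(0) = 1; f(1) = 1.
Complete factorization: f(t) = (t⁵ + t³ + 1).
Factor degrees with multiplicity: 5 = 5.

5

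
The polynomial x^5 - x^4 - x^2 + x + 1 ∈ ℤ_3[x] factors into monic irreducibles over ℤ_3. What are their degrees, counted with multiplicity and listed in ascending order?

Write h(x) = x^5 - x^4 - x^2 + x + 1.
Roots in ℤ_3: h(0) = 1; h(1) = 1; h(2) = 0 → root.
Linear factors from roots: (x + 1).
Complete factorization: h(x) = (x + 1)^2·(x^3 - x + 1).
Factor degrees with multiplicity: 1 + 1 + 3 = 5.

1, 1, 3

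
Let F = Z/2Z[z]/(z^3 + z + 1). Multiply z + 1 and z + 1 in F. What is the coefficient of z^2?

1

Multiply in Z/2Z[z]: (z + 1)·(z + 1) = z^2 + 1.
Reduced: z^2 + 1.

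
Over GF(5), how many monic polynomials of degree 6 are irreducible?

x^(5^6) − x is the product of all monic irreducibles of degree dividing 6; Möbius inversion gives N = (1/6) Σ μ(6/d)·5^d.
Divisors of 6: 1, 2, 3, 6; μ(6/d) for each: 1, -1, -1, 1.
Σ = 5^1 − 5^2 − 5^3 + 5^6 = 15480.
N = 15480/6 = 2580.

2580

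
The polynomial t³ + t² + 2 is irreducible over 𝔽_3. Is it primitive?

Write f(t) = t³ + t² + 2.
|GF(3^3)^×| = 3^3 − 1 = 26. Prime factorization: 26 = 2·13.
f is primitive ⇔ t has order 26 in GF(3)[t]/(f), i.e. t^(26/q) ≠ 1 for each prime q | 26.
t^(13) mod f = 1
t^(2) mod f = t².
Since t^(13) = 1, the order of t divides 13 < 26; not primitive.

No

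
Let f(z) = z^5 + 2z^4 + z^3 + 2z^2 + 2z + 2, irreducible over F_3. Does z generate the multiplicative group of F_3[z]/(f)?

|GF(3^5)^×| = 3^5 − 1 = 242. Prime factorization: 242 = 2·11^2.
f is primitive ⇔ z has order 242 in GF(3)[z]/(f), i.e. z^(242/q) ≠ 1 for each prime q | 242.
z^(121) mod f = 1
z^(22) mod f = z^4 + z^2 + 2z + 2.
Since z^(121) = 1, the order of z divides 121 < 242; not primitive.

No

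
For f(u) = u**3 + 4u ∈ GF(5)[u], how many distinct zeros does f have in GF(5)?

3

Evaluate at each of the 5 elements of GF(5):
f(0) = 0 → root; f(1) = 0 → root; f(2) = 1; f(3) = 4; f(4) = 0 → root.
Roots: {0, 1, 4}.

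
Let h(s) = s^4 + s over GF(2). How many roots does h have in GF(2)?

Evaluate at each of the 2 elements of GF(2):
h(0) = 0 → root; h(1) = 0 → root.
Roots: {0, 1}.

2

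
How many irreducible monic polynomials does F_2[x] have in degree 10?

99

The number of monic irreducibles of degree 10 over GF(2) is (1/10)·Σ_{d∣10} μ(10/d) 2^d.
Divisors of 10: 1, 2, 5, 10; μ(10/d) for each: 1, -1, -1, 1.
Σ = 2^1 − 2^2 − 2^5 + 2^10 = 990.
N = 990/10 = 99.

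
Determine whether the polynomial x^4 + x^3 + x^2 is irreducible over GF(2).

Write f(x) = x^4 + x^3 + x^2.
Check for roots in GF(2): f(0) = 0 → root; f(1) = 1.
f(0) = 0, so (x) divides f(x); f is reducible.

No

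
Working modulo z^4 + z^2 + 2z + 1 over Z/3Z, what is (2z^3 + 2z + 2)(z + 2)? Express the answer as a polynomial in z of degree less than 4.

z^3 + 2z + 2

Multiply in Z/3Z[z]: (2z^3 + 2z + 2)·(z + 2) = 2z^4 + z^3 + 2z^2 + 1.
Reduce using z^4 ≡ 2z^2 + z + 2 (mod z^4 + z^2 + 2z + 1).
Reduced: z^3 + 2z + 2.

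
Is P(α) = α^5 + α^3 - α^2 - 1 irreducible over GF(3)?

Check for roots in GF(3): P(0) = 2; P(1) = 0 → root; P(2) = 2.
P(1) = 0, so (α − 1) divides P(α); P is reducible.

No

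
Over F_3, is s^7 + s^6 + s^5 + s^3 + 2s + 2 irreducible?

Write g(s) = s^7 + s^6 + s^5 + s^3 + 2s + 2.
Check for roots in F_3: g(0) = 2; g(1) = 2; g(2) = 1.
No roots, so no linear factors.
Monic irreducibles of degree 2 over GF(3): s^2 + 1, s^2 + s + 2, s^2 + 2s + 2.
None of them divide g (all give nonzero remainder).
Degree-3 irreducible divisors: test the 8 monic irreducibles of degree 3 over GF(3).
None of them divide g (all give nonzero remainder).
No irreducible factor of degree ≤ 3 exists, so g is irreducible over GF(3).

Yes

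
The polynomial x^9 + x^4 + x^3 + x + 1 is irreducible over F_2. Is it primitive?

Write f(x) = x^9 + x^4 + x^3 + x + 1.
|GF(2^9)^×| = 2^9 − 1 = 511. Prime factorization: 511 = 7·73.
f is primitive ⇔ x has order 511 in GF(2)[x]/(f), i.e. x^(511/q) ≠ 1 for each prime q | 511.
x^(73) mod f = x^8 + x^7 + x^5 + x^4 + x^3 + x^2 + x.
x^(7) mod f = x^7.
None equal 1, so x has full order 511; f is primitive.

Yes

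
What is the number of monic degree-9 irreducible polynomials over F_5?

Gauss's count: N_{5}(9) = (1/9) Σ_{d|9} μ(9/d)·5^d.
Divisors of 9: 1, 3, 9; μ(9/d) for each: 0, -1, 1.
Σ = − 5^3 + 5^9 = 1953000.
N = 1953000/9 = 217000.

217000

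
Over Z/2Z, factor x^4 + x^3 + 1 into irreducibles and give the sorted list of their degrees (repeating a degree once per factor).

Write g(x) = x^4 + x^3 + 1.
Roots in Z/2Z: g(0) = 1; g(1) = 1.
Complete factorization: g(x) = (x^4 + x^3 + 1).
Factor degrees with multiplicity: 4 = 4.

4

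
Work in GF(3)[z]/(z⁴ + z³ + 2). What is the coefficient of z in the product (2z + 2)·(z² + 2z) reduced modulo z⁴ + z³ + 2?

1

Multiply in GF(3)[z]: (2z + 2)·(z² + 2z) = 2z³ + z.
Reduced: 2z³ + z.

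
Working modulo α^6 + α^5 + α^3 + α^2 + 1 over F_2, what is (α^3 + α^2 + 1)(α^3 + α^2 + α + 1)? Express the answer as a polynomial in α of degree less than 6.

Multiply in F_2[α]: (α^3 + α^2 + 1)·(α^3 + α^2 + α + 1) = α^6 + α^3 + α + 1.
Reduce using α^6 ≡ α^5 + α^3 + α^2 + 1 (mod α^6 + α^5 + α^3 + α^2 + 1).
Reduced: α^5 + α^2 + α.

α^5 + α^2 + α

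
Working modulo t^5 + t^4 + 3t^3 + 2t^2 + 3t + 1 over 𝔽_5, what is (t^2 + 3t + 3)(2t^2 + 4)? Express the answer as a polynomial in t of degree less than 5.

2t^4 + t^3 + 2t + 2

Multiply in 𝔽_5[t]: (t^2 + 3t + 3)·(2t^2 + 4) = 2t^4 + t^3 + 2t + 2.
Reduced: 2t^4 + t^3 + 2t + 2.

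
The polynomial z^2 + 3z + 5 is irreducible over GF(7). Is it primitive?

Write f(z) = z^2 + 3z + 5.
|GF(7^2)^×| = 7^2 − 1 = 48. Prime factorization: 48 = 2^4·3.
f is primitive ⇔ z has order 48 in GF(7)[z]/(f), i.e. z^(48/q) ≠ 1 for each prime q | 48.
z^(24) mod f = 6.
z^(16) mod f = 4.
None equal 1, so z has full order 48; f is primitive.

Yes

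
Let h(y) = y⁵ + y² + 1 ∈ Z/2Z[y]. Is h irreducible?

Check for roots in Z/2Z: h(0) = 1; h(1) = 1.
No roots, so no linear factors.
Monic irreducibles of degree 2 over GF(2): y² + y + 1.
None of them divide h (all give nonzero remainder).
No irreducible factor of degree ≤ 2 exists, so h is irreducible over GF(2).

Yes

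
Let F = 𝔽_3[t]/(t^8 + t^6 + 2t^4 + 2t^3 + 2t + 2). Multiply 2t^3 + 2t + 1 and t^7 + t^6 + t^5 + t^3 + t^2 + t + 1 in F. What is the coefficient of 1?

0

Multiply in 𝔽_3[t]: (2t^3 + 2t + 1)·(t^7 + t^6 + t^5 + t^3 + t^2 + t + 1) = 2t^10 + 2t^9 + t^8 + 2t^6 + t^4 + 2t^3 + 1.
Reduce using t^8 ≡ 2t^6 + t^4 + t^3 + t + 1 (mod t^8 + t^6 + 2t^4 + 2t^3 + 2t + 2).
Reduced: t^7 + 2t^6 + t^5 + 2t^4 + t^2 + t.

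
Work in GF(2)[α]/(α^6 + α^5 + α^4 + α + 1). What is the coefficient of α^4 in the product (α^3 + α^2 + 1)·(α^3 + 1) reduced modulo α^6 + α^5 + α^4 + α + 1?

1

Multiply in GF(2)[α]: (α^3 + α^2 + 1)·(α^3 + 1) = α^6 + α^5 + α^2 + 1.
Reduce using α^6 ≡ α^5 + α^4 + α + 1 (mod α^6 + α^5 + α^4 + α + 1).
Reduced: α^4 + α^2 + α.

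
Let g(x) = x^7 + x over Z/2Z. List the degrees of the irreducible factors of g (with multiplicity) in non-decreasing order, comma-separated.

1, 1, 1, 2, 2

Roots in Z/2Z: g(0) = 0 → root; g(1) = 0 → root.
Linear factors from roots: (x), (x + 1).
Complete factorization: g(x) = (x)·(x + 1)^2·(x^2 + x + 1)^2.
Factor degrees with multiplicity: 1 + 1 + 1 + 2 + 2 = 7.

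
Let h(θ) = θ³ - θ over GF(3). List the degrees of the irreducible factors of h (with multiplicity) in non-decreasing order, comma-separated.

Roots in GF(3): h(0) = 0 → root; h(1) = 0 → root; h(2) = 0 → root.
Linear factors from roots: (θ), (θ - 1), (θ + 1).
Complete factorization: h(θ) = (θ)·(θ + 1)·(θ - 1).
Factor degrees with multiplicity: 1 + 1 + 1 = 3.

1, 1, 1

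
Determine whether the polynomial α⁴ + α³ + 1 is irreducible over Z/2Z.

Write h(α) = α⁴ + α³ + 1.
Check for roots in Z/2Z: h(0) = 1; h(1) = 1.
No roots, so no linear factors.
Monic irreducibles of degree 2 over GF(2): α² + α + 1.
None of them divide h (all give nonzero remainder).
No irreducible factor of degree ≤ 2 exists, so h is irreducible over GF(2).

Yes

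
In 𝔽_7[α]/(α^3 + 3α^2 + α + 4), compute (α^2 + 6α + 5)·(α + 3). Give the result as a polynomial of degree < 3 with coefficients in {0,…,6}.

6α^2 + α + 4

Multiply in 𝔽_7[α]: (α^2 + 6α + 5)·(α + 3) = α^3 + 2α^2 + 2α + 1.
Reduce using α^3 ≡ 4α^2 + 6α + 3 (mod α^3 + 3α^2 + α + 4).
Reduced: 6α^2 + α + 4.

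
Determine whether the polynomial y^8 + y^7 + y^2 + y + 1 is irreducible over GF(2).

Yes

Write h(y) = y^8 + y^7 + y^2 + y + 1.
Check for roots in GF(2): h(0) = 1; h(1) = 1.
No roots, so no linear factors.
Monic irreducibles of degree 2 over GF(2): y^2 + y + 1.
None of them divide h (all give nonzero remainder).
Monic irreducibles of degree 3 over GF(2): y^3 + y + 1, y^3 + y^2 + 1.
None of them divide h (all give nonzero remainder).
Monic irreducibles of degree 4 over GF(2): y^4 + y + 1, y^4 + y^3 + 1, y^4 + y^3 + y^2 + y + 1.
None of them divide h (all give nonzero remainder).
No irreducible factor of degree ≤ 4 exists, so h is irreducible over GF(2).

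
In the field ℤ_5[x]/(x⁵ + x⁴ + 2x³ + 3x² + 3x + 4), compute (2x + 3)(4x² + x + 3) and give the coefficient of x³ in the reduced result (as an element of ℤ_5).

Multiply in ℤ_5[x]: (2x + 3)·(4x² + x + 3) = 3x³ + 4x² + 4x + 4.
Reduced: 3x³ + 4x² + 4x + 4.

3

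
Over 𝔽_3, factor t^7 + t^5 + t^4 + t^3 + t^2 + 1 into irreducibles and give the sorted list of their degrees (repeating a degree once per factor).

Write g(t) = t^7 + t^5 + t^4 + t^3 + t^2 + 1.
Roots in 𝔽_3: g(0) = 1; g(1) = 0 → root; g(2) = 0 → root.
Linear factors from roots: (t + 2), (t + 1).
Complete factorization: g(t) = (t + 2)^2·(t + 1)^5.
Factor degrees with multiplicity: 1 + 1 + 1 + 1 + 1 + 1 + 1 = 7.

1, 1, 1, 1, 1, 1, 1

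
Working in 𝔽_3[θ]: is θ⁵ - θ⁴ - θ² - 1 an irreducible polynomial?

Write P(θ) = θ⁵ - θ⁴ - θ² - 1.
Check for roots in 𝔽_3: P(0) = 2; P(1) = 1; P(2) = 2.
No roots, so no linear factors.
Monic irreducibles of degree 2 over GF(3): θ² + 1, θ² + θ - 1, θ² - θ - 1.
None of them divide P (all give nonzero remainder).
No irreducible factor of degree ≤ 2 exists, so P is irreducible over GF(3).

Yes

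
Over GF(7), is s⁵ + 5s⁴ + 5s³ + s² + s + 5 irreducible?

Yes

Write P(s) = s⁵ + 5s⁴ + 5s³ + s² + s + 5.
Check for roots in GF(7): P(0) = 5; P(1) = 4; P(2) = 2; P(3) = 2; P(4) = 3; P(5) = 1; P(6) = 4.
No roots, so no linear factors.
Degree-2 irreducible divisors: test the 21 monic irreducibles of degree 2 over GF(7).
None of them divide P (all give nonzero remainder).
No irreducible factor of degree ≤ 2 exists, so P is irreducible over GF(7).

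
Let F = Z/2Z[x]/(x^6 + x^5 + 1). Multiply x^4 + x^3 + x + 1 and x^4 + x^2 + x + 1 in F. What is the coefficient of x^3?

Multiply in Z/2Z[x]: (x^4 + x^3 + x + 1)·(x^4 + x^2 + x + 1) = x^8 + x^7 + x^6 + x^5 + x^4 + 1.
Reduce using x^6 ≡ x^5 + 1 (mod x^6 + x^5 + 1).
Reduced: x^4 + x^2.

0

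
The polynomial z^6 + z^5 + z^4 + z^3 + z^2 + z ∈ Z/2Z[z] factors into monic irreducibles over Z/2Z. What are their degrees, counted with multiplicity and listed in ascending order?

Write h(z) = z^6 + z^5 + z^4 + z^3 + z^2 + z.
Roots in Z/2Z: h(0) = 0 → root; h(1) = 0 → root.
Linear factors from roots: (z), (z + 1).
Complete factorization: h(z) = (z)·(z + 1)·(z^2 + z + 1)^2.
Factor degrees with multiplicity: 1 + 1 + 2 + 2 = 6.

1, 1, 2, 2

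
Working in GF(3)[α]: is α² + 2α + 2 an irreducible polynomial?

Yes

Write P(α) = α² + 2α + 2.
Check for roots in GF(3): P(0) = 2; P(1) = 2; P(2) = 1.
No roots. A degree-2 polynomial over a field with no linear factor is irreducible.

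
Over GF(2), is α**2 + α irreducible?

No

Write m(α) = α**2 + α.
Check for roots in GF(2): m(0) = 0 → root; m(1) = 0 → root.
m(0) = 0, so (α) divides m(α); m is reducible.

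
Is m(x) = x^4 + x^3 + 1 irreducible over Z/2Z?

Yes

Check for roots in Z/2Z: m(0) = 1; m(1) = 1.
No roots, so no linear factors.
Monic irreducibles of degree 2 over GF(2): x^2 + x + 1.
None of them divide m (all give nonzero remainder).
No irreducible factor of degree ≤ 2 exists, so m is irreducible over GF(2).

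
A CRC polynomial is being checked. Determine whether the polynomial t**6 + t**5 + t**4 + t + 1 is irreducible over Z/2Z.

Write f(t) = t**6 + t**5 + t**4 + t + 1.
Check for roots in Z/2Z: f(0) = 1; f(1) = 1.
No roots, so no linear factors.
Monic irreducibles of degree 2 over GF(2): t**2 + t + 1.
None of them divide f (all give nonzero remainder).
Monic irreducibles of degree 3 over GF(2): t**3 + t + 1, t**3 + t**2 + 1.
None of them divide f (all give nonzero remainder).
No irreducible factor of degree ≤ 3 exists, so f is irreducible over GF(2).

Yes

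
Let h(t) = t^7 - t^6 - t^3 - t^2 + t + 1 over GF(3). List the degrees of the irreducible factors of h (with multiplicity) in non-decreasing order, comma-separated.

1, 1, 2, 3

Roots in GF(3): h(0) = 1; h(1) = 0 → root; h(2) = 1.
Linear factors from roots: (t - 1).
Complete factorization: h(t) = (t - 1)^2·(t^2 + t - 1)·(t^3 - t - 1).
Factor degrees with multiplicity: 1 + 1 + 2 + 3 = 7.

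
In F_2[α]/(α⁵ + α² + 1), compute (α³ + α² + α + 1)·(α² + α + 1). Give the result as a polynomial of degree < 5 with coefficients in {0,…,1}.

Multiply in F_2[α]: (α³ + α² + α + 1)·(α² + α + 1) = α⁵ + α³ + α² + 1.
Reduce using α⁵ ≡ α² + 1 (mod α⁵ + α² + 1).
Reduced: α³.

α^3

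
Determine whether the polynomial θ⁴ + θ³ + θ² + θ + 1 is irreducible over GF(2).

Write g(θ) = θ⁴ + θ³ + θ² + θ + 1.
Check for roots in GF(2): g(0) = 1; g(1) = 1.
No roots, so no linear factors.
Monic irreducibles of degree 2 over GF(2): θ² + θ + 1.
None of them divide g (all give nonzero remainder).
No irreducible factor of degree ≤ 2 exists, so g is irreducible over GF(2).

Yes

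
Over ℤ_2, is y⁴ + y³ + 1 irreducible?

Yes

Write f(y) = y⁴ + y³ + 1.
Check for roots in ℤ_2: f(0) = 1; f(1) = 1.
No roots, so no linear factors.
Monic irreducibles of degree 2 over GF(2): y² + y + 1.
None of them divide f (all give nonzero remainder).
No irreducible factor of degree ≤ 2 exists, so f is irreducible over GF(2).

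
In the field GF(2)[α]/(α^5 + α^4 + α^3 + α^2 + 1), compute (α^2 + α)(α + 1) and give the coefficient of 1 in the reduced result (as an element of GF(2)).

Multiply in GF(2)[α]: (α^2 + α)·(α + 1) = α^3 + α.
Reduced: α^3 + α.

0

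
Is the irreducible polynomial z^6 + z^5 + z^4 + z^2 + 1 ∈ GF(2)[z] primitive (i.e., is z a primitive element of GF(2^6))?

No

Write f(z) = z^6 + z^5 + z^4 + z^2 + 1.
|GF(2^6)^×| = 2^6 − 1 = 63. Prime factorization: 63 = 3^2·7.
f is primitive ⇔ z has order 63 in GF(2)[z]/(f), i.e. z^(63/q) ≠ 1 for each prime q | 63.
z^(21) mod f = 1
z^(9) mod f = z^3 + 1.
Since z^(21) = 1, the order of z divides 21 < 63; not primitive.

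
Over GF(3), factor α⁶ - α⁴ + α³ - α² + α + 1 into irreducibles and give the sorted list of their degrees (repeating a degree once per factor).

2, 4

Write f(α) = α⁶ - α⁴ + α³ - α² + α + 1.
Roots in GF(3): f(0) = 1; f(1) = 2; f(2) = 1.
Complete factorization: f(α) = (α² + 1)·(α⁴ + α² + α + 1).
Factor degrees with multiplicity: 2 + 4 = 6.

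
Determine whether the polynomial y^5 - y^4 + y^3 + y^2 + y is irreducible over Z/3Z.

Write f(y) = y^5 - y^4 + y^3 + y^2 + y.
Check for roots in Z/3Z: f(0) = 0 → root; f(1) = 0 → root; f(2) = 0 → root.
f(0) = 0, so (y) divides f(y); f is reducible.

No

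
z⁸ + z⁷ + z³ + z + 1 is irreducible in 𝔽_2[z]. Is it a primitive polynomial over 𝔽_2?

Write f(z) = z⁸ + z⁷ + z³ + z + 1.
|GF(2^8)^×| = 2^8 − 1 = 255. Prime factorization: 255 = 3·5·17.
f is primitive ⇔ z has order 255 in GF(2)[z]/(f), i.e. z^(255/q) ≠ 1 for each prime q | 255.
z^(85) mod f = 1
z^(51) mod f = z⁴ + z³ + z² + z.
z^(15) mod f = z⁶ + z⁴ + z² + 1.
Since z^(85) = 1, the order of z divides 85 < 255; not primitive.

No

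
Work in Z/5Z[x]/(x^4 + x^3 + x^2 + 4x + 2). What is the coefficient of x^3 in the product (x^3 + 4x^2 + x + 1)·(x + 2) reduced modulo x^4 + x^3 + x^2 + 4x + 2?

0

Multiply in Z/5Z[x]: (x^3 + 4x^2 + x + 1)·(x + 2) = x^4 + x^3 + 4x^2 + 3x + 2.
Reduce using x^4 ≡ 4x^3 + 4x^2 + x + 3 (mod x^4 + x^3 + x^2 + 4x + 2).
Reduced: 3x^2 + 4x.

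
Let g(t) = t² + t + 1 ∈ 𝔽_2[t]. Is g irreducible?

Yes

Check for roots in 𝔽_2: g(0) = 1; g(1) = 1.
No roots. A degree-2 polynomial over a field with no linear factor is irreducible.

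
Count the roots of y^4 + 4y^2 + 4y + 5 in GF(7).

Write f(y) = y^4 + 4y^2 + 4y + 5.
Evaluate at each of the 7 elements of GF(7):
f(0) = 5; f(1) = 0 → root; f(2) = 3; f(3) = 1; f(4) = 5; f(5) = 1; f(6) = 6.
Roots: {1}.

1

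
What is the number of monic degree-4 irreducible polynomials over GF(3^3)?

By the necklace-counting formula, N_27(4) = (1/4) Σ_{d|4} μ(4/d)·27^d.
Divisors of 4: 1, 2, 4; μ(4/d) for each: 0, -1, 1.
Σ = − 27^2 + 27^4 = 530712.
N = 530712/4 = 132678.

132678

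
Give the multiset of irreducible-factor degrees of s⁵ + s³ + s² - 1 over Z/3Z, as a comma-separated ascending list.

Write g(s) = s⁵ + s³ + s² - 1.
Roots in Z/3Z: g(0) = 2; g(1) = 2; g(2) = 1.
Complete factorization: g(s) = (s⁵ + s³ + s² - 1).
Factor degrees with multiplicity: 5 = 5.

5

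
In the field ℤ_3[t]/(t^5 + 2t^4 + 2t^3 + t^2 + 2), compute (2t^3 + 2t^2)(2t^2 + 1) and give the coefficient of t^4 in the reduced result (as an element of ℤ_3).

Multiply in ℤ_3[t]: (2t^3 + 2t^2)·(2t^2 + 1) = t^5 + t^4 + 2t^3 + 2t^2.
Reduce using t^5 ≡ t^4 + t^3 + 2t^2 + 1 (mod t^5 + 2t^4 + 2t^3 + t^2 + 2).
Reduced: 2t^4 + t^2 + 1.

2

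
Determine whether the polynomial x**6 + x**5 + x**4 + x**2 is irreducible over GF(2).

No

Write h(x) = x**6 + x**5 + x**4 + x**2.
Check for roots in GF(2): h(0) = 0 → root; h(1) = 0 → root.
h(0) = 0, so (x) divides h(x); h is reducible.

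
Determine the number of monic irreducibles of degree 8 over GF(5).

48750

The number of monic irreducibles of degree 8 over GF(5) is (1/8)·Σ_{d∣8} μ(8/d) 5^d.
Divisors of 8: 1, 2, 4, 8; μ(8/d) for each: 0, 0, -1, 1.
Σ = − 5^4 + 5^8 = 390000.
N = 390000/8 = 48750.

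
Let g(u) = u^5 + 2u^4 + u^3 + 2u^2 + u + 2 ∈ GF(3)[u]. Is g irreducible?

Check for roots in GF(3): g(0) = 2; g(1) = 0 → root; g(2) = 0 → root.
g(1) = 0, so (u − 1) divides g(u); g is reducible.

No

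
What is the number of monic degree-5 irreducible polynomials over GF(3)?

48

x^(3^5) − x is the product of all monic irreducibles of degree dividing 5; Möbius inversion gives N = (1/5) Σ μ(5/d)·3^d.
Divisors of 5: 1, 5; μ(5/d) for each: -1, 1.
Σ = − 3^1 + 3^5 = 240.
N = 240/5 = 48.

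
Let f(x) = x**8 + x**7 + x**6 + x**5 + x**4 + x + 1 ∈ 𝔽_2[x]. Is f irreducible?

Check for roots in 𝔽_2: f(0) = 1; f(1) = 1.
No roots, so no linear factors.
Monic irreducibles of degree 2 over GF(2): x**2 + x + 1.
None of them divide f (all give nonzero remainder).
Monic irreducibles of degree 3 over GF(2): x**3 + x + 1, x**3 + x**2 + 1.
None of them divide f (all give nonzero remainder).
Monic irreducibles of degree 4 over GF(2): x**4 + x + 1, x**4 + x**3 + 1, x**4 + x**3 + x**2 + x + 1.
None of them divide f (all give nonzero remainder).
No irreducible factor of degree ≤ 4 exists, so f is irreducible over GF(2).

Yes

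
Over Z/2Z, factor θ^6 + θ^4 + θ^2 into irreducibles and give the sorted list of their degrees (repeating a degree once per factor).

Write h(θ) = θ^6 + θ^4 + θ^2.
Roots in Z/2Z: h(0) = 0 → root; h(1) = 1.
Linear factors from roots: (θ).
Complete factorization: h(θ) = (θ)^2·(θ^2 + θ + 1)^2.
Factor degrees with multiplicity: 1 + 1 + 2 + 2 = 6.

1, 1, 2, 2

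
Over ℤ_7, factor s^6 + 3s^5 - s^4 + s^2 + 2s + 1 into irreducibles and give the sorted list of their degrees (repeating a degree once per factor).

1, 1, 1, 1, 2

Write h(s) = s^6 + 3s^5 - s^4 + s^2 + 2s + 1.
Linear factors from roots: (s - 1), (s - 3), (s + 3).
Complete factorization: h(s) = (s + 3)·(s - 3)·(s - 1)^2·(s^2 - 2s + 3).
Factor degrees with multiplicity: 1 + 1 + 1 + 1 + 2 = 6.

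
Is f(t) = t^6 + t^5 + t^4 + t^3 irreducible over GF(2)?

No

Check for roots in GF(2): f(0) = 0 → root; f(1) = 0 → root.
f(0) = 0, so (t) divides f(t); f is reducible.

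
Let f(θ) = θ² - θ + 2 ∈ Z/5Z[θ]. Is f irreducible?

Check for roots in Z/5Z: f(0) = 2; f(1) = 2; f(2) = 4; f(3) = 3; f(4) = 4.
No roots. A degree-2 polynomial over a field with no linear factor is irreducible.

Yes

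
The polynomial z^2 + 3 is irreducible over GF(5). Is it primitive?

Write f(z) = z^2 + 3.
|GF(5^2)^×| = 5^2 − 1 = 24. Prime factorization: 24 = 2^3·3.
f is primitive ⇔ z has order 24 in GF(5)[z]/(f), i.e. z^(24/q) ≠ 1 for each prime q | 24.
z^(12) mod f = 4.
z^(8) mod f = 1
Since z^(8) = 1, the order of z divides 8 < 24; not primitive.

No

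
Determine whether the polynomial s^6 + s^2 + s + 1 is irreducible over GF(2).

Write m(s) = s^6 + s^2 + s + 1.
Check for roots in GF(2): m(0) = 1; m(1) = 0 → root.
m(1) = 0, so (s − 1) divides m(s); m is reducible.

No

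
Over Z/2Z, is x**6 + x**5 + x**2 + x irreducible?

No

Write h(x) = x**6 + x**5 + x**2 + x.
Check for roots in Z/2Z: h(0) = 0 → root; h(1) = 0 → root.
h(0) = 0, so (x) divides h(x); h is reducible.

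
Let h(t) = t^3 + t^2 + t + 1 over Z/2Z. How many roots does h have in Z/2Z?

1

Evaluate at each of the 2 elements of Z/2Z:
h(0) = 1; h(1) = 0 → root.
Roots: {1}.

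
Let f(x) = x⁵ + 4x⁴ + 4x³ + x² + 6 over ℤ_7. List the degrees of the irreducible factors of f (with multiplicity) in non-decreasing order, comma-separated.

Complete factorization: f(x) = (x² + 5x + 3)·(x³ + 6x² + 6x + 2).
Factor degrees with multiplicity: 2 + 3 = 5.

2, 3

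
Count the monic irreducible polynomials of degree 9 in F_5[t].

217000

By the necklace-counting formula, N_5(9) = (1/9) Σ_{d|9} μ(9/d)·5^d.
Divisors of 9: 1, 3, 9; μ(9/d) for each: 0, -1, 1.
Σ = − 5^3 + 5^9 = 1953000.
N = 1953000/9 = 217000.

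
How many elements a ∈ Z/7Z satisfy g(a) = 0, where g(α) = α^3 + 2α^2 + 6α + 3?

Evaluate at each of the 7 elements of Z/7Z:
g(0) = 3; g(1) = 5; g(2) = 3; g(3) = 3; g(4) = 4; g(5) = 5; g(6) = 5.
No element is a root.

0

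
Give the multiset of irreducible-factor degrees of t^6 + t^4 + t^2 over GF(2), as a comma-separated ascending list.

1, 1, 2, 2

Write g(t) = t^6 + t^4 + t^2.
Roots in GF(2): g(0) = 0 → root; g(1) = 1.
Linear factors from roots: (t).
Complete factorization: g(t) = (t)^2·(t^2 + t + 1)^2.
Factor degrees with multiplicity: 1 + 1 + 2 + 2 = 6.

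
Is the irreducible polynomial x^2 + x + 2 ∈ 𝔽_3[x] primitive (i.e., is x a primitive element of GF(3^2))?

Write f(x) = x^2 + x + 2.
|GF(3^2)^×| = 3^2 − 1 = 8. Prime factorization: 8 = 2^3.
f is primitive ⇔ x has order 8 in GF(3)[x]/(f), i.e. x^(8/q) ≠ 1 for each prime q | 8.
x^(4) mod f = 2.
None equal 1, so x has full order 8; f is primitive.

Yes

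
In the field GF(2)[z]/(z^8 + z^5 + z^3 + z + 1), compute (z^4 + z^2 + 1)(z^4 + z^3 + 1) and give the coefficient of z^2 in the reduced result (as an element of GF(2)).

1

Multiply in GF(2)[z]: (z^4 + z^2 + 1)·(z^4 + z^3 + 1) = z^8 + z^7 + z^6 + z^5 + z^3 + z^2 + 1.
Reduce using z^8 ≡ z^5 + z^3 + z + 1 (mod z^8 + z^5 + z^3 + z + 1).
Reduced: z^7 + z^6 + z^2 + z.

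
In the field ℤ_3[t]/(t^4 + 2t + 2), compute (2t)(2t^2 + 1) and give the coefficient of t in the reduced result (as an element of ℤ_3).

2

Multiply in ℤ_3[t]: (2t)·(2t^2 + 1) = t^3 + 2t.
Reduced: t^3 + 2t.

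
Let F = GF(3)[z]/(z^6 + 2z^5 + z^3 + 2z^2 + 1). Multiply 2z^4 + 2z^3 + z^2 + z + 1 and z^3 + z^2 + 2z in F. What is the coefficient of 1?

Multiply in GF(3)[z]: (2z^4 + 2z^3 + z^2 + z + 1)·(z^3 + z^2 + 2z) = 2z^7 + z^6 + z^5 + z^3 + 2z.
Reduce using z^6 ≡ z^5 + 2z^3 + z^2 + 2 (mod z^6 + 2z^5 + z^3 + 2z^2 + 1).
Reduced: z^5 + z^4.

0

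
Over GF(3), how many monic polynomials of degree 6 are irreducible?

Gauss's count: N_{3}(6) = (1/6) Σ_{d|6} μ(6/d)·3^d.
Divisors of 6: 1, 2, 3, 6; μ(6/d) for each: 1, -1, -1, 1.
Σ = 3^1 − 3^2 − 3^3 + 3^6 = 696.
N = 696/6 = 116.

116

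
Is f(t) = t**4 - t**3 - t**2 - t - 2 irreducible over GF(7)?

No

Check for roots in GF(7): f(0) = 5; f(1) = 3; f(2) = 0 → root; f(3) = 5; f(4) = 2; f(5) = 6; f(6) = 0 → root.
f(2) = 0, so (t − 2) divides f(t); f is reducible.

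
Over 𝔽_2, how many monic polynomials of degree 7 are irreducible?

By the necklace-counting formula, N_2(7) = (1/7) Σ_{d|7} μ(7/d)·2^d.
Divisors of 7: 1, 7; μ(7/d) for each: -1, 1.
Σ = − 2^1 + 2^7 = 126.
N = 126/7 = 18.

18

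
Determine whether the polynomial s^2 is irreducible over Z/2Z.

Write P(s) = s^2.
Check for roots in Z/2Z: P(0) = 0 → root; P(1) = 1.
P(0) = 0, so (s) divides P(s); P is reducible.

No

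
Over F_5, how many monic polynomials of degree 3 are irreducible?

40

By the necklace-counting formula, N_5(3) = (1/3) Σ_{d|3} μ(3/d)·5^d.
Divisors of 3: 1, 3; μ(3/d) for each: -1, 1.
Σ = − 5^1 + 5^3 = 120.
N = 120/3 = 40.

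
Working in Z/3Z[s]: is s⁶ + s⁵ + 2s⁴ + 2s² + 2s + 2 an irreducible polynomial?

Write P(s) = s⁶ + s⁵ + 2s⁴ + 2s² + 2s + 2.
Check for roots in Z/3Z: P(0) = 2; P(1) = 1; P(2) = 1.
No roots, so no linear factors.
Monic irreducibles of degree 2 over GF(3): s² + 1, s² + s + 2, s² + 2s + 2.
None of them divide P (all give nonzero remainder).
Degree-3 irreducible divisors: test the 8 monic irreducibles of degree 3 over GF(3).
None of them divide P (all give nonzero remainder).
No irreducible factor of degree ≤ 3 exists, so P is irreducible over GF(3).

Yes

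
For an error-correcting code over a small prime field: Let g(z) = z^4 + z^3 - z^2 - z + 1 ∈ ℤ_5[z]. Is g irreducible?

Check for roots in ℤ_5: g(0) = 1; g(1) = 1; g(2) = 4; g(3) = 2; g(4) = 1.
No roots, so no linear factors.
Degree-2 irreducible divisors: test the 10 monic irreducibles of degree 2 over GF(5).
None of them divide g (all give nonzero remainder).
No irreducible factor of degree ≤ 2 exists, so g is irreducible over GF(5).

Yes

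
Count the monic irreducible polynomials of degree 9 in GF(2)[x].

By the necklace-counting formula, N_2(9) = (1/9) Σ_{d|9} μ(9/d)·2^d.
Divisors of 9: 1, 3, 9; μ(9/d) for each: 0, -1, 1.
Σ = − 2^3 + 2^9 = 504.
N = 504/9 = 56.

56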